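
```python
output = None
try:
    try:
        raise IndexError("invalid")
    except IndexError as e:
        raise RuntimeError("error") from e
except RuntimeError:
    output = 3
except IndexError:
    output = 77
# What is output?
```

Step-by-step execution trace:
1. Inner try raises IndexError; inner `except IndexError as e` catches it.
2. `raise RuntimeError(...) from e` raises RuntimeError (IndexError is attached as __cause__, but only RuntimeError is active).
3. Outer `except RuntimeError` matches → output = 3.
4. `except IndexError` is not reached.
Result: 3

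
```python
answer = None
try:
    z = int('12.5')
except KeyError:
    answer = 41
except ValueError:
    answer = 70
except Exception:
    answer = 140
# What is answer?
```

Step-by-step execution trace:
1. `z = int('12.5')` raises ValueError.
2. `except KeyError` does not match ValueError; skipped.
3. `except ValueError` matches → answer = 70.
4. Remaining except clauses are skipped.
Result: 70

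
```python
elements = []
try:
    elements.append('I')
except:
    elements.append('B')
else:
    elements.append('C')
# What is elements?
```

Step-by-step execution trace:
1. try: `elements.append('I')` → elements = ['I']. No exception raised.
2. `except` is skipped.
3. `else` runs (try completed without exception): `elements.append('C')` → elements = ['I', 'C'].
Result: ['I', 'C']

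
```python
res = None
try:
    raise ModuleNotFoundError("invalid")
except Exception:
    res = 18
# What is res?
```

Step-by-step execution trace:
1. `raise ModuleNotFoundError(...)` raises ModuleNotFoundError.
2. `except Exception` matches (ModuleNotFoundError is a subclass of Exception) → res = 18.
Result: 18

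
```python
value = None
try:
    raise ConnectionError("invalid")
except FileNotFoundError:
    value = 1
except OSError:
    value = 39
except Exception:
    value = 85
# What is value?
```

Step-by-step execution trace:
1. `raise ConnectionError(...)` raises ConnectionError.
2. `except FileNotFoundError` does not match (ConnectionError is not a subclass of FileNotFoundError); skipped.
3. `except OSError` matches (ConnectionError is a subclass of OSError) → value = 39.
4. `except Exception` is not reached.
Result: 39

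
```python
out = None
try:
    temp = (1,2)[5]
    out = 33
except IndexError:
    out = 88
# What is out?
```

Step-by-step execution trace:
1. `temp = (1,2)[5]` raises IndexError.
2. `out = 33` is not reached.
3. `except IndexError` matches → out = 88.
Result: 88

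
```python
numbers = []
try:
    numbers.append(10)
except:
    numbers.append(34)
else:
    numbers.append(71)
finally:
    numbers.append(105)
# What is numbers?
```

Step-by-step execution trace:
1. try: `numbers.append(10)` → numbers = [10]. No exception raised.
2. `except` is skipped.
3. `else` runs: `numbers.append(71)` → numbers = [10, 71].
4. `finally` always runs: `numbers.append(105)` → numbers = [10, 71, 105].
Result: [10, 71, 105]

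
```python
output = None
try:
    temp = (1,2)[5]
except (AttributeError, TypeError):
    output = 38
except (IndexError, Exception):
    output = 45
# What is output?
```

Step-by-step execution trace:
1. `temp = (1,2)[5]` raises IndexError.
2. `except (AttributeError, TypeError)` does not match IndexError; skipped.
3. `except (IndexError, Exception)` matches (IndexError is in the tuple) → output = 45.
Result: 45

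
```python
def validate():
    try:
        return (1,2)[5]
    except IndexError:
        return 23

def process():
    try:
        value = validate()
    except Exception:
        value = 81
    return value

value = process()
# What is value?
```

Step-by-step execution trace:
1. `process()` calls `validate()`.
2. In validate: `(1,2)[5]` raises IndexError; `except IndexError` catches it → returns 23.
3. In process: `value = validate()` → value = 23. No exception reaches process.
4. `except Exception` is skipped; process returns 23.
5. value = 23.
Result: 23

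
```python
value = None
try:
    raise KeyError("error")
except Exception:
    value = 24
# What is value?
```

Step-by-step execution trace:
1. `raise KeyError(...)` raises KeyError.
2. `except Exception` matches (KeyError is a subclass of Exception) → value = 24.
Result: 24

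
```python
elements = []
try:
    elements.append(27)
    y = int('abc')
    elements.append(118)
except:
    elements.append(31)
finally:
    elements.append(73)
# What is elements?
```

Step-by-step execution trace:
1. try: `elements.append(27)` → elements = [27].
2. `y = int('abc')` raises ValueError; `elements.append(118)` is not reached.
3. bare `except` matches → `elements.append(31)` → elements = [27, 31].
4. finally always runs: `elements.append(73)` → elements = [27, 31, 73].
Result: [27, 31, 73]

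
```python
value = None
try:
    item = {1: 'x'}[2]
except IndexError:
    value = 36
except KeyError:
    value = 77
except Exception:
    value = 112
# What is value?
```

Step-by-step execution trace:
1. `item = {1: 'x'}[2]` raises KeyError.
2. `except IndexError` does not match KeyError; skipped.
3. `except KeyError` matches → value = 77.
4. Remaining except clauses are skipped.
Result: 77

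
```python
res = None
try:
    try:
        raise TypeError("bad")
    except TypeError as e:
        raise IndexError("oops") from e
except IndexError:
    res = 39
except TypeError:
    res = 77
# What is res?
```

Step-by-step execution trace:
1. Inner try raises TypeError; inner `except TypeError as e` catches it.
2. `raise IndexError(...) from e` raises IndexError (TypeError is attached as __cause__, but only IndexError is active).
3. Outer `except IndexError` matches → res = 39.
4. `except TypeError` is not reached.
Result: 39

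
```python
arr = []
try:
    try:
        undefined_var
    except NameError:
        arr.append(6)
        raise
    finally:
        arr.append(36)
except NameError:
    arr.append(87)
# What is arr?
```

Step-by-step execution trace:
1. Inner try: `undefined_var` raises NameError.
2. Inner `except NameError` matches → `arr.append(6)` → arr = [6].
3. bare `raise` re-raises NameError.
4. Inner `finally` runs during unwinding: `arr.append(36)` → arr = [6, 36].
5. Outer `except NameError` matches → `arr.append(87)` → arr = [6, 36, 87].
Result: [6, 36, 87]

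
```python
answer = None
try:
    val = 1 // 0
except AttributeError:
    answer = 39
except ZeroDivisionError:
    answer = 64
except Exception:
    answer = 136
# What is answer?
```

Step-by-step execution trace:
1. `val = 1 // 0` raises ZeroDivisionError.
2. `except AttributeError` does not match ZeroDivisionError; skipped.
3. `except ZeroDivisionError` matches → answer = 64.
4. Remaining except clauses are skipped.
Result: 64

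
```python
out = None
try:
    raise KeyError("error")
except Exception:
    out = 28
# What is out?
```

Step-by-step execution trace:
1. `raise KeyError(...)` raises KeyError.
2. `except Exception` matches (KeyError is a subclass of Exception) → out = 28.
Result: 28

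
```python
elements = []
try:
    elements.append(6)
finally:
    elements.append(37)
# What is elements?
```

Step-by-step execution trace:
1. try: `elements.append(6)` → elements = [6].
2. The try body completes without raising.
3. finally always runs: `elements.append(37)` → elements = [6, 37].
Result: [6, 37]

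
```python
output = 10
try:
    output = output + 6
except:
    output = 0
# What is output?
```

Step-by-step execution trace:
1. output starts at 10.
2. try: `output = output + 6` → output = 16. No exception raised.
3. `except` is skipped.
Result: 16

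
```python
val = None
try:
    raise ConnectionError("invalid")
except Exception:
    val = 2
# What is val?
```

Step-by-step execution trace:
1. `raise ConnectionError(...)` raises ConnectionError.
2. `except Exception` matches (ConnectionError is a subclass of Exception) → val = 2.
Result: 2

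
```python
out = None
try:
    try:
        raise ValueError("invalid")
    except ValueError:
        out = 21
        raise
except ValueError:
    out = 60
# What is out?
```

Step-by-step execution trace:
1. Inner try: `raise ValueError("invalid")` raises ValueError.
2. Inner `except ValueError` matches → out = 21.
3. bare `raise` re-raises the same ValueError.
4. Outer `except ValueError` matches → out = 60.
Result: 60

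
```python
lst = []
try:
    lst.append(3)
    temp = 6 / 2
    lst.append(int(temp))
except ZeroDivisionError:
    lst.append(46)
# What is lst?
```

Step-by-step execution trace:
1. try: `lst.append(3)` → lst = [3].
2. `temp = 6 / 2` → temp = 3.0. No exception raised.
3. `lst.append(int(temp))` → lst = [3, 3].
4. `except ZeroDivisionError` is skipped (no exception was raised).
Result: [3, 3]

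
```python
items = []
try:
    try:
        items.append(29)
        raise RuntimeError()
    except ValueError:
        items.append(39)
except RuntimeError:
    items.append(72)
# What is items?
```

Step-by-step execution trace:
1. Inner try: `items.append(29)` → items = [29].
2. `raise RuntimeError()` raises RuntimeError.
3. Inner `except ValueError` does not match RuntimeError; exception propagates to outer try.
4. Outer `except RuntimeError` matches → `items.append(72)` → items = [29, 72].
Result: [29, 72]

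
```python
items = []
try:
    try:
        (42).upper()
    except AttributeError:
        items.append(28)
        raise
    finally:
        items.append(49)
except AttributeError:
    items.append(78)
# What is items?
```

Step-by-step execution trace:
1. Inner try: `(42).upper()` raises AttributeError.
2. Inner `except AttributeError` matches → `items.append(28)` → items = [28].
3. bare `raise` re-raises AttributeError.
4. Inner `finally` runs during unwinding: `items.append(49)` → items = [28, 49].
5. Outer `except AttributeError` matches → `items.append(78)` → items = [28, 49, 78].
Result: [28, 49, 78]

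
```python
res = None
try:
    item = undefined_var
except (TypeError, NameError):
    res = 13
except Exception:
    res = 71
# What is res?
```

Step-by-step execution trace:
1. `item = undefined_var` raises NameError.
2. `except (TypeError, NameError)` matches (NameError is in the tuple) → res = 13.
3. `except Exception` is not reached.
Result: 13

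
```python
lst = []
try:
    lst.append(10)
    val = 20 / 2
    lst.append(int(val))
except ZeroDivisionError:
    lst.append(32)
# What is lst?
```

Step-by-step execution trace:
1. try: `lst.append(10)` → lst = [10].
2. `val = 20 / 2` → val = 10.0. No exception raised.
3. `lst.append(int(val))` → lst = [10, 10].
4. `except ZeroDivisionError` is skipped (no exception was raised).
Result: [10, 10]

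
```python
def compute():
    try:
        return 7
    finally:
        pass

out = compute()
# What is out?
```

Step-by-step execution trace:
1. `compute()` enters try: `return 7` sets pending return value 7.
2. Before returning, `finally: pass` runs (no effect).
3. compute() returns 7 → out = 7.
Result: 7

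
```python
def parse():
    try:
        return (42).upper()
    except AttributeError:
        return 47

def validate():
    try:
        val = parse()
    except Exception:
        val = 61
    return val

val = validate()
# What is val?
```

Step-by-step execution trace:
1. `validate()` calls `parse()`.
2. In parse: `(42).upper()` raises AttributeError; `except AttributeError` catches it → returns 47.
3. In validate: `val = parse()` → val = 47. No exception reaches validate.
4. `except Exception` is skipped; validate returns 47.
5. val = 47.
Result: 47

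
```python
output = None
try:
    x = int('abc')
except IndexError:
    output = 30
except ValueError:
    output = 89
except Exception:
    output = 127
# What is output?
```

Step-by-step execution trace:
1. `x = int('abc')` raises ValueError.
2. `except IndexError` does not match ValueError; skipped.
3. `except ValueError` matches → output = 89.
4. Remaining except clauses are skipped.
Result: 89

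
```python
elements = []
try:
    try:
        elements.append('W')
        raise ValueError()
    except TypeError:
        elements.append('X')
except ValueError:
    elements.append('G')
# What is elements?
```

Step-by-step execution trace:
1. Inner try: `elements.append('W')` → elements = ['W'].
2. `raise ValueError()` raises ValueError.
3. Inner `except TypeError` does not match ValueError; exception propagates to outer try.
4. Outer `except ValueError` matches → `elements.append('G')` → elements = ['W', 'G'].
Result: ['W', 'G']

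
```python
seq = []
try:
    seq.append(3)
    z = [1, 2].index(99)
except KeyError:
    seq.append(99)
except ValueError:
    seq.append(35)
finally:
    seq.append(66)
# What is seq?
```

Step-by-step execution trace:
1. try: `seq.append(3)` → seq = [3].
2. `z = [1, 2].index(99)` raises ValueError.
3. `except KeyError` does not match ValueError; skipped.
4. `except ValueError` matches → `seq.append(35)` → seq = [3, 35].
5. finally always runs: `seq.append(66)` → seq = [3, 35, 66].
Result: [3, 35, 66]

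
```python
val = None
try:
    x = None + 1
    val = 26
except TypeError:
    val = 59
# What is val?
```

Step-by-step execution trace:
1. `x = None + 1` raises TypeError.
2. `val = 26` is not reached.
3. `except TypeError` matches → val = 59.
Result: 59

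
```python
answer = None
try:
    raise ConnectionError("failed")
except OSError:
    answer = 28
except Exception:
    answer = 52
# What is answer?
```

Step-by-step execution trace:
1. `raise ConnectionError(...)` raises ConnectionError.
2. `except OSError` matches (ConnectionError is a subclass of OSError) → answer = 28.
3. `except Exception` is not reached.
Result: 28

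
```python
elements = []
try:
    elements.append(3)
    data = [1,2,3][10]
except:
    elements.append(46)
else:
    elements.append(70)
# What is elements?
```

Step-by-step execution trace:
1. try: `elements.append(3)` → elements = [3].
2. `data = [1,2,3][10]` raises IndexError.
3. bare `except` matches → `elements.append(46)` → elements = [3, 46].
4. `else` is skipped (an exception was raised).
Result: [3, 46]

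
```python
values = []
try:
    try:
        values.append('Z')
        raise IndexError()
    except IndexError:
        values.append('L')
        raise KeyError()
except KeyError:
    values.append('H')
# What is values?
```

Step-by-step execution trace:
1. Inner try: `values.append('Z')` → values = ['Z'].
2. `raise IndexError()` raises IndexError.
3. Inner `except IndexError` matches → `values.append('L')` → values = ['Z', 'L'].
4. `raise KeyError()` raises KeyError; propagates to outer try.
5. Outer `except KeyError` matches → `values.append('H')` → values = ['Z', 'L', 'H'].
Result: ['Z', 'L', 'H']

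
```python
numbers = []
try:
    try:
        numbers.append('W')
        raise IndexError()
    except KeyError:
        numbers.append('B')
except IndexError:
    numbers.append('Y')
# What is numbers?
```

Step-by-step execution trace:
1. Inner try: `numbers.append('W')` → numbers = ['W'].
2. `raise IndexError()` raises IndexError.
3. Inner `except KeyError` does not match IndexError; exception propagates to outer try.
4. Outer `except IndexError` matches → `numbers.append('Y')` → numbers = ['W', 'Y'].
Result: ['W', 'Y']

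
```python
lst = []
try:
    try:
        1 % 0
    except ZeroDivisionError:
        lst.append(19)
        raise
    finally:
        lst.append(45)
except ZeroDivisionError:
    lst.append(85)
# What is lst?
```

Step-by-step execution trace:
1. Inner try: `1 % 0` raises ZeroDivisionError.
2. Inner `except ZeroDivisionError` matches → `lst.append(19)` → lst = [19].
3. bare `raise` re-raises ZeroDivisionError.
4. Inner `finally` runs during unwinding: `lst.append(45)` → lst = [19, 45].
5. Outer `except ZeroDivisionError` matches → `lst.append(85)` → lst = [19, 45, 85].
Result: [19, 45, 85]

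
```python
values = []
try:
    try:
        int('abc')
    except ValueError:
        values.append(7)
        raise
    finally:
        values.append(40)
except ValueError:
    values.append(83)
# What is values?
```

Step-by-step execution trace:
1. Inner try: `int('abc')` raises ValueError.
2. Inner `except ValueError` matches → `values.append(7)` → values = [7].
3. bare `raise` re-raises ValueError.
4. Inner `finally` runs during unwinding: `values.append(40)` → values = [7, 40].
5. Outer `except ValueError` matches → `values.append(83)` → values = [7, 40, 83].
Result: [7, 40, 83]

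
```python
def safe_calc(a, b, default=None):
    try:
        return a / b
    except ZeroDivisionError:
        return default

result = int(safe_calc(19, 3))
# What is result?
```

Step-by-step execution trace:
1. `safe_calc(19, 3)` enters try: `return 19 / 3` → returns 6.333333333333333. No exception raised.
2. `except ZeroDivisionError` is skipped.
3. `int(6.333333333333333)` → 6 → result = 6.
Result: 6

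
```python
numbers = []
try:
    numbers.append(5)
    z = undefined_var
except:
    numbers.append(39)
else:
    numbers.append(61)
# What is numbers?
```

Step-by-step execution trace:
1. try: `numbers.append(5)` → numbers = [5].
2. `z = undefined_var` raises NameError.
3. bare `except` matches → `numbers.append(39)` → numbers = [5, 39].
4. `else` is skipped (an exception was raised).
Result: [5, 39]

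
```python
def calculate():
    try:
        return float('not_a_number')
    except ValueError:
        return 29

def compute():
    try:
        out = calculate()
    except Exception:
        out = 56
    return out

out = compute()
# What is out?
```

Step-by-step execution trace:
1. `compute()` calls `calculate()`.
2. In calculate: `float('not_a_number')` raises ValueError; `except ValueError` catches it → returns 29.
3. In compute: `out = calculate()` → out = 29. No exception reaches compute.
4. `except Exception` is skipped; compute returns 29.
5. out = 29.
Result: 29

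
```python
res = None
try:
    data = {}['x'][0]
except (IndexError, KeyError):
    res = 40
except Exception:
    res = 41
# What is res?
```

Step-by-step execution trace:
1. `data = {}['x'][0]` raises KeyError.
2. `except (IndexError, KeyError)` matches (KeyError is in the tuple) → res = 40.
3. `except Exception` is not reached.
Result: 40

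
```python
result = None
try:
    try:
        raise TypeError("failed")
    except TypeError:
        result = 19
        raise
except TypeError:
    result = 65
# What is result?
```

Step-by-step execution trace:
1. Inner try: `raise TypeError("failed")` raises TypeError.
2. Inner `except TypeError` matches → result = 19.
3. bare `raise` re-raises the same TypeError.
4. Outer `except TypeError` matches → result = 65.
Result: 65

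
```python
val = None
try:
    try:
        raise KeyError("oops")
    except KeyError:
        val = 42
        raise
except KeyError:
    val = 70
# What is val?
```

Step-by-step execution trace:
1. Inner try: `raise KeyError("oops")` raises KeyError.
2. Inner `except KeyError` matches → val = 42.
3. bare `raise` re-raises the same KeyError.
4. Outer `except KeyError` matches → val = 70.
Result: 70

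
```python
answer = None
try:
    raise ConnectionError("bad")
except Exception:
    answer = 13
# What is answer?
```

Step-by-step execution trace:
1. `raise ConnectionError(...)` raises ConnectionError.
2. `except Exception` matches (ConnectionError is a subclass of Exception) → answer = 13.
Result: 13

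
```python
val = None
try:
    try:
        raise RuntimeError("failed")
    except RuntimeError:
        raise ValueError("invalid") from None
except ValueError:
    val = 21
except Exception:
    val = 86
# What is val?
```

Step-by-step execution trace:
1. Inner try raises RuntimeError; inner `except RuntimeError` catches it.
2. `raise ValueError(...) from None` raises ValueError (from None suppresses __context__, but the active exception is still ValueError).
3. Outer `except ValueError` matches → val = 21.
4. `except Exception` is not reached.
Result: 21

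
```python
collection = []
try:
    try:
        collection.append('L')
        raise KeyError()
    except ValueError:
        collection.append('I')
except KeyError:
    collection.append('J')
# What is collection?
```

Step-by-step execution trace:
1. Inner try: `collection.append('L')` → collection = ['L'].
2. `raise KeyError()` raises KeyError.
3. Inner `except ValueError` does not match KeyError; exception propagates to outer try.
4. Outer `except KeyError` matches → `collection.append('J')` → collection = ['L', 'J'].
Result: ['L', 'J']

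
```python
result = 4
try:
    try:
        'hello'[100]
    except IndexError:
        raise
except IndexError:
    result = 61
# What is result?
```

Step-by-step execution trace:
1. Inner try: `'hello'[100]` raises IndexError.
2. Inner `except IndexError` matches; bare `raise` re-raises the same IndexError.
3. Outer `except IndexError` matches → result = 61.
Result: 61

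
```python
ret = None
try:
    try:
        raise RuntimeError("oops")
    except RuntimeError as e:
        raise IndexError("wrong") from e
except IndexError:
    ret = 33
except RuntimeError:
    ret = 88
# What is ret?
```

Step-by-step execution trace:
1. Inner try raises RuntimeError; inner `except RuntimeError as e` catches it.
2. `raise IndexError(...) from e` raises IndexError (RuntimeError is attached as __cause__, but only IndexError is active).
3. Outer `except IndexError` matches → ret = 33.
4. `except RuntimeError` is not reached.
Result: 33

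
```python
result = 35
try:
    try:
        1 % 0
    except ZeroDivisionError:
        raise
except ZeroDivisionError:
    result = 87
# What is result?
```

Step-by-step execution trace:
1. Inner try: `1 % 0` raises ZeroDivisionError.
2. Inner `except ZeroDivisionError` matches; bare `raise` re-raises the same ZeroDivisionError.
3. Outer `except ZeroDivisionError` matches → result = 87.
Result: 87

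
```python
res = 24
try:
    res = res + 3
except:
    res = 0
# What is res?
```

Step-by-step execution trace:
1. res starts at 24.
2. try: `res = res + 3` → res = 27. No exception raised.
3. `except` is skipped.
Result: 27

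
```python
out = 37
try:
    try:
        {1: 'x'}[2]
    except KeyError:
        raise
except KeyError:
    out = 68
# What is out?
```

Step-by-step execution trace:
1. Inner try: `{1: 'x'}[2]` raises KeyError.
2. Inner `except KeyError` matches; bare `raise` re-raises the same KeyError.
3. Outer `except KeyError` matches → out = 68.
Result: 68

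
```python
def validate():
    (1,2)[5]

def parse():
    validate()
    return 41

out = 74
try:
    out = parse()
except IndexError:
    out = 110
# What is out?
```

Step-by-step execution trace:
1. out starts at 74.
2. try: `parse()` calls `validate()`.
3. `validate()` evaluates `(1,2)[5]`, which raises IndexError; it propagates through parse (uncaught).
4. `return 41` in parse is not reached; the assignment to out does not complete.
5. `except IndexError` matches → out = 110.
Result: 110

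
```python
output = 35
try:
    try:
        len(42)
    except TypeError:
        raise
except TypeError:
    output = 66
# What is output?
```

Step-by-step execution trace:
1. Inner try: `len(42)` raises TypeError.
2. Inner `except TypeError` matches; bare `raise` re-raises the same TypeError.
3. Outer `except TypeError` matches → output = 66.
Result: 66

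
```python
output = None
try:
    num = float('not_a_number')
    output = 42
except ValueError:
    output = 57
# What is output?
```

Step-by-step execution trace:
1. `num = float('not_a_number')` raises ValueError.
2. `output = 42` is not reached.
3. `except ValueError` matches → output = 57.
Result: 57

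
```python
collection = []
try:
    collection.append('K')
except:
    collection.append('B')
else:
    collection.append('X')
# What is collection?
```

Step-by-step execution trace:
1. try: `collection.append('K')` → collection = ['K']. No exception raised.
2. `except` is skipped.
3. `else` runs (try completed without exception): `collection.append('X')` → collection = ['K', 'X'].
Result: ['K', 'X']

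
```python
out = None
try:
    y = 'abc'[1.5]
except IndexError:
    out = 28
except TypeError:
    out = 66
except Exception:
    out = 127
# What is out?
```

Step-by-step execution trace:
1. `y = 'abc'[1.5]` raises TypeError.
2. `except IndexError` does not match TypeError; skipped.
3. `except TypeError` matches → out = 66.
4. Remaining except clauses are skipped.
Result: 66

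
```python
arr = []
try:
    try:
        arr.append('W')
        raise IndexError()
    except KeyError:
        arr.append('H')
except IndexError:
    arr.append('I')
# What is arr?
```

Step-by-step execution trace:
1. Inner try: `arr.append('W')` → arr = ['W'].
2. `raise IndexError()` raises IndexError.
3. Inner `except KeyError` does not match IndexError; exception propagates to outer try.
4. Outer `except IndexError` matches → `arr.append('I')` → arr = ['W', 'I'].
Result: ['W', 'I']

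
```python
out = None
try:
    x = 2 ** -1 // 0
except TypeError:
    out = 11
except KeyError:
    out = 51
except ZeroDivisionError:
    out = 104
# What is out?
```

Step-by-step execution trace:
1. `x = 2 ** -1 // 0` raises ZeroDivisionError.
2. `except TypeError` does not match ZeroDivisionError; skipped.
3. `except KeyError` does not match ZeroDivisionError; skipped.
4. `except ZeroDivisionError` matches → out = 104.
Result: 104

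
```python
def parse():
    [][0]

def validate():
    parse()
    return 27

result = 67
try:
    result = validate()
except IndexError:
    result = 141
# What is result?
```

Step-by-step execution trace:
1. result starts at 67.
2. try: `validate()` calls `parse()`.
3. `parse()` evaluates `[][0]`, which raises IndexError; it propagates through validate (uncaught).
4. `return 27` in validate is not reached; the assignment to result does not complete.
5. `except IndexError` matches → result = 141.
Result: 141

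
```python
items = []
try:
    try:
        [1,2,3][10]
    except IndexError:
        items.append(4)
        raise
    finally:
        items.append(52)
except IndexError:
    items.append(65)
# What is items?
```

Step-by-step execution trace:
1. Inner try: `[1,2,3][10]` raises IndexError.
2. Inner `except IndexError` matches → `items.append(4)` → items = [4].
3. bare `raise` re-raises IndexError.
4. Inner `finally` runs during unwinding: `items.append(52)` → items = [4, 52].
5. Outer `except IndexError` matches → `items.append(65)` → items = [4, 52, 65].
Result: [4, 52, 65]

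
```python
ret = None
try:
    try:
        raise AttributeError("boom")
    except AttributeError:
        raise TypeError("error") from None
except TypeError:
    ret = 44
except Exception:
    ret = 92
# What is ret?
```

Step-by-step execution trace:
1. Inner try raises AttributeError; inner `except AttributeError` catches it.
2. `raise TypeError(...) from None` raises TypeError (from None suppresses __context__, but the active exception is still TypeError).
3. Outer `except TypeError` matches → ret = 44.
4. `except Exception` is not reached.
Result: 44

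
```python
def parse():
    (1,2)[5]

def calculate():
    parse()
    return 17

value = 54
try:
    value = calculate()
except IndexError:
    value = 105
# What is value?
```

Step-by-step execution trace:
1. value starts at 54.
2. try: `calculate()` calls `parse()`.
3. `parse()` evaluates `(1,2)[5]`, which raises IndexError; it propagates through calculate (uncaught).
4. `return 17` in calculate is not reached; the assignment to value does not complete.
5. `except IndexError` matches → value = 105.
Result: 105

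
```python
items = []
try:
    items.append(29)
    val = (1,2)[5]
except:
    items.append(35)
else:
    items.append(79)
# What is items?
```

Step-by-step execution trace:
1. try: `items.append(29)` → items = [29].
2. `val = (1,2)[5]` raises IndexError.
3. bare `except` matches → `items.append(35)` → items = [29, 35].
4. `else` is skipped (an exception was raised).
Result: [29, 35]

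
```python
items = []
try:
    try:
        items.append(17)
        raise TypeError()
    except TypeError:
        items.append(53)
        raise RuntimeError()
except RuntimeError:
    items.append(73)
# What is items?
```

Step-by-step execution trace:
1. Inner try: `items.append(17)` → items = [17].
2. `raise TypeError()` raises TypeError.
3. Inner `except TypeError` matches → `items.append(53)` → items = [17, 53].
4. `raise RuntimeError()` raises RuntimeError; propagates to outer try.
5. Outer `except RuntimeError` matches → `items.append(73)` → items = [17, 53, 73].
Result: [17, 53, 73]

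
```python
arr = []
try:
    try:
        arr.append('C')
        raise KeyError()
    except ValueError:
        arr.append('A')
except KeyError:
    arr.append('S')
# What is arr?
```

Step-by-step execution trace:
1. Inner try: `arr.append('C')` → arr = ['C'].
2. `raise KeyError()` raises KeyError.
3. Inner `except ValueError` does not match KeyError; exception propagates to outer try.
4. Outer `except KeyError` matches → `arr.append('S')` → arr = ['C', 'S'].
Result: ['C', 'S']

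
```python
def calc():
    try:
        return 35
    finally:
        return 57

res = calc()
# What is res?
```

Step-by-step execution trace:
1. `calc()` enters try: `return 35` sets pending return value 35.
2. Before returning, `finally: return 57` runs and overrides the pending return.
3. calc() returns 57 → res = 57.
Result: 57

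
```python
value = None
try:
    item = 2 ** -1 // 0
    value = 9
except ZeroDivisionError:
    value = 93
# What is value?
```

Step-by-step execution trace:
1. `item = 2 ** -1 // 0` raises ZeroDivisionError.
2. `value = 9` is not reached.
3. `except ZeroDivisionError` matches → value = 93.
Result: 93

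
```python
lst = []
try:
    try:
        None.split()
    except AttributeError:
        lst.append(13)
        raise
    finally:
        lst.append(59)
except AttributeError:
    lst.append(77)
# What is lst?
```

Step-by-step execution trace:
1. Inner try: `None.split()` raises AttributeError.
2. Inner `except AttributeError` matches → `lst.append(13)` → lst = [13].
3. bare `raise` re-raises AttributeError.
4. Inner `finally` runs during unwinding: `lst.append(59)` → lst = [13, 59].
5. Outer `except AttributeError` matches → `lst.append(77)` → lst = [13, 59, 77].
Result: [13, 59, 77]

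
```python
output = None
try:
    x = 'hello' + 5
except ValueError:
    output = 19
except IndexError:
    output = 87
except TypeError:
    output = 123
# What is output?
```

Step-by-step execution trace:
1. `x = 'hello' + 5` raises TypeError.
2. `except ValueError` does not match TypeError; skipped.
3. `except IndexError` does not match TypeError; skipped.
4. `except TypeError` matches → output = 123.
Result: 123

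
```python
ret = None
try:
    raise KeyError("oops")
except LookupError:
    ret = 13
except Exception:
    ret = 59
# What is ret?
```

Step-by-step execution trace:
1. `raise KeyError(...)` raises KeyError.
2. `except LookupError` matches (KeyError is a subclass of LookupError) → ret = 13.
3. `except Exception` is not reached.
Result: 13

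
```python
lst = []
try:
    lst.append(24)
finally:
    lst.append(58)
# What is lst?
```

Step-by-step execution trace:
1. try: `lst.append(24)` → lst = [24].
2. The try body completes without raising.
3. finally always runs: `lst.append(58)` → lst = [24, 58].
Result: [24, 58]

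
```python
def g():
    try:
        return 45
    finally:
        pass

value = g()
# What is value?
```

Step-by-step execution trace:
1. `g()` enters try: `return 45` sets pending return value 45.
2. Before returning, `finally: pass` runs (no effect).
3. g() returns 45 → value = 45.
Result: 45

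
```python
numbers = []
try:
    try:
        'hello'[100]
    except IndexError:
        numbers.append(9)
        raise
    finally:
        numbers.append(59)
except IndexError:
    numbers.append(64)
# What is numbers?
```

Step-by-step execution trace:
1. Inner try: `'hello'[100]` raises IndexError.
2. Inner `except IndexError` matches → `numbers.append(9)` → numbers = [9].
3. bare `raise` re-raises IndexError.
4. Inner `finally` runs during unwinding: `numbers.append(59)` → numbers = [9, 59].
5. Outer `except IndexError` matches → `numbers.append(64)` → numbers = [9, 59, 64].
Result: [9, 59, 64]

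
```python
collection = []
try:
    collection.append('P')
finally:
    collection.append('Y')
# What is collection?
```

Step-by-step execution trace:
1. try: `collection.append('P')` → collection = ['P'].
2. The try body completes without raising.
3. finally always runs: `collection.append('Y')` → collection = ['P', 'Y'].
Result: ['P', 'Y']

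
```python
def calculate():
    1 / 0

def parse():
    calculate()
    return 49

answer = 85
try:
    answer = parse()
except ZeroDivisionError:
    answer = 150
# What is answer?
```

Step-by-step execution trace:
1. answer starts at 85.
2. try: `parse()` calls `calculate()`.
3. `calculate()` evaluates `1 / 0`, which raises ZeroDivisionError; it propagates through parse (uncaught).
4. `return 49` in parse is not reached; the assignment to answer does not complete.
5. `except ZeroDivisionError` matches → answer = 150.
Result: 150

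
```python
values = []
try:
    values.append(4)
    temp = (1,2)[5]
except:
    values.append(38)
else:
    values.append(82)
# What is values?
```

Step-by-step execution trace:
1. try: `values.append(4)` → values = [4].
2. `temp = (1,2)[5]` raises IndexError.
3. bare `except` matches → `values.append(38)` → values = [4, 38].
4. `else` is skipped (an exception was raised).
Result: [4, 38]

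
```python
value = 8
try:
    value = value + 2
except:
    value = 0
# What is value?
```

Step-by-step execution trace:
1. value starts at 8.
2. try: `value = value + 2` → value = 10. No exception raised.
3. `except` is skipped.
Result: 10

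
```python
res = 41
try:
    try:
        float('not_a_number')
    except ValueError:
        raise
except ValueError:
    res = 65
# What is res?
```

Step-by-step execution trace:
1. Inner try: `float('not_a_number')` raises ValueError.
2. Inner `except ValueError` matches; bare `raise` re-raises the same ValueError.
3. Outer `except ValueError` matches → res = 65.
Result: 65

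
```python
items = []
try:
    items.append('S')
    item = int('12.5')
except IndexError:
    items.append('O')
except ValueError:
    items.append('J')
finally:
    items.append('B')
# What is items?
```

Step-by-step execution trace:
1. try: `items.append('S')` → items = ['S'].
2. `item = int('12.5')` raises ValueError.
3. `except IndexError` does not match ValueError; skipped.
4. `except ValueError` matches → `items.append('J')` → items = ['S', 'J'].
5. finally always runs: `items.append('B')` → items = ['S', 'J', 'B'].
Result: ['S', 'J', 'B']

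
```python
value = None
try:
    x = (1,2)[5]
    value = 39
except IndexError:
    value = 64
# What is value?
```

Step-by-step execution trace:
1. `x = (1,2)[5]` raises IndexError.
2. `value = 39` is not reached.
3. `except IndexError` matches → value = 64.
Result: 64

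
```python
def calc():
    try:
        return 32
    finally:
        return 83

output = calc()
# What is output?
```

Step-by-step execution trace:
1. `calc()` enters try: `return 32` sets pending return value 32.
2. Before returning, `finally: return 83` runs and overrides the pending return.
3. calc() returns 83 → output = 83.
Result: 83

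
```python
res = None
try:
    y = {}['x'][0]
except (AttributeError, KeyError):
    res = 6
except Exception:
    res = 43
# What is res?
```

Step-by-step execution trace:
1. `y = {}['x'][0]` raises KeyError.
2. `except (AttributeError, KeyError)` matches (KeyError is in the tuple) → res = 6.
3. `except Exception` is not reached.
Result: 6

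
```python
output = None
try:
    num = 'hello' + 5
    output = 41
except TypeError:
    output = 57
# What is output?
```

Step-by-step execution trace:
1. `num = 'hello' + 5` raises TypeError.
2. `output = 41` is not reached.
3. `except TypeError` matches → output = 57.
Result: 57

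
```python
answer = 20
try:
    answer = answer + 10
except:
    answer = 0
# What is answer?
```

Step-by-step execution trace:
1. answer starts at 20.
2. try: `answer = answer + 10` → answer = 30. No exception raised.
3. `except` is skipped.
Result: 30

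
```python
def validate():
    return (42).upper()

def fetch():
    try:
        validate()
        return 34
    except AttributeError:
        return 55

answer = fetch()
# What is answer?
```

Step-by-step execution trace:
1. `fetch()` calls `validate()`.
2. `validate()` evaluates `(42).upper()`, which raises AttributeError; it propagates to the caller.
3. `return 34` is not reached.
4. `except AttributeError` in fetch matches → returns 55.
5. answer = 55.
Result: 55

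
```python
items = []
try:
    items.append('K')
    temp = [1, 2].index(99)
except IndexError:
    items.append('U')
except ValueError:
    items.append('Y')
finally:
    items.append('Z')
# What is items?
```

Step-by-step execution trace:
1. try: `items.append('K')` → items = ['K'].
2. `temp = [1, 2].index(99)` raises ValueError.
3. `except IndexError` does not match ValueError; skipped.
4. `except ValueError` matches → `items.append('Y')` → items = ['K', 'Y'].
5. finally always runs: `items.append('Z')` → items = ['K', 'Y', 'Z'].
Result: ['K', 'Y', 'Z']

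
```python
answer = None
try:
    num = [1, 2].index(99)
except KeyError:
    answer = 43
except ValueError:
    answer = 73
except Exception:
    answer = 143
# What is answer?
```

Step-by-step execution trace:
1. `num = [1, 2].index(99)` raises ValueError.
2. `except KeyError` does not match ValueError; skipped.
3. `except ValueError` matches → answer = 73.
4. Remaining except clauses are skipped.
Result: 73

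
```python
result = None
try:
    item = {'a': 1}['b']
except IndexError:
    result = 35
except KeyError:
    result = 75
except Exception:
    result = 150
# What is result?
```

Step-by-step execution trace:
1. `item = {'a': 1}['b']` raises KeyError.
2. `except IndexError` does not match KeyError; skipped.
3. `except KeyError` matches → result = 75.
4. Remaining except clauses are skipped.
Result: 75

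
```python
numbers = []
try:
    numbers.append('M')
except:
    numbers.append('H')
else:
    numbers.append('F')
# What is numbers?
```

Step-by-step execution trace:
1. try: `numbers.append('M')` → numbers = ['M']. No exception raised.
2. `except` is skipped.
3. `else` runs (try completed without exception): `numbers.append('F')` → numbers = ['M', 'F'].
Result: ['M', 'F']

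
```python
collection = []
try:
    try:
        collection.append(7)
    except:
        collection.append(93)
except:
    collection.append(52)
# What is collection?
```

Step-by-step execution trace:
1. Inner try: `collection.append(7)` → collection = [7]. No exception raised.
2. Inner `except` is skipped.
3. Inner try completes normally; outer `except` is skipped.
Result: [7]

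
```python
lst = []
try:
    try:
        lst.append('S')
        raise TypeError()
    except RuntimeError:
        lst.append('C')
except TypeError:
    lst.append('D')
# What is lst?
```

Step-by-step execution trace:
1. Inner try: `lst.append('S')` → lst = ['S'].
2. `raise TypeError()` raises TypeError.
3. Inner `except RuntimeError` does not match TypeError; exception propagates to outer try.
4. Outer `except TypeError` matches → `lst.append('D')` → lst = ['S', 'D'].
Result: ['S', 'D']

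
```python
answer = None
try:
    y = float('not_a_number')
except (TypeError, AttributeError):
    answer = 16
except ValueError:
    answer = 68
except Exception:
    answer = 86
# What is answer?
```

Step-by-step execution trace:
1. `y = float('not_a_number')` raises ValueError.
2. `except (TypeError, AttributeError)` does not match ValueError; skipped.
3. `except ValueError` matches (exact type match) → answer = 68.
4. `except Exception` is not reached.
Result: 68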